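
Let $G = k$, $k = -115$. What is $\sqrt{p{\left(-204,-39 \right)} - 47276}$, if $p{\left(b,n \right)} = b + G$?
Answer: $i \sqrt{47595} \approx 218.16 i$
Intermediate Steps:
$G = -115$
$p{\left(b,n \right)} = -115 + b$ ($p{\left(b,n \right)} = b - 115 = -115 + b$)
$\sqrt{p{\left(-204,-39 \right)} - 47276} = \sqrt{\left(-115 - 204\right) - 47276} = \sqrt{-319 - 47276} = \sqrt{-47595} = i \sqrt{47595}$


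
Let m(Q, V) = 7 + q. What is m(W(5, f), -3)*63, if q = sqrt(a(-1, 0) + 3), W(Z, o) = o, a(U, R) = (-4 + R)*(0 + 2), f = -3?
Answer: 441 + 63*I*sqrt(5) ≈ 441.0 + 140.87*I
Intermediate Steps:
a(U, R) = -8 + 2*R (a(U, R) = (-4 + R)*2 = -8 + 2*R)
q = I*sqrt(5) (q = sqrt((-8 + 2*0) + 3) = sqrt((-8 + 0) + 3) = sqrt(-8 + 3) = sqrt(-5) = I*sqrt(5) ≈ 2.2361*I)
m(Q, V) = 7 + I*sqrt(5)
m(W(5, f), -3)*63 = (7 + I*sqrt(5))*63 = 441 + 63*I*sqrt(5)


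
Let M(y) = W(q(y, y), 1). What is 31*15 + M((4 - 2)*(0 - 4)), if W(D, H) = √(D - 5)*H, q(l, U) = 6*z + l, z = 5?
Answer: 465 + √17 ≈ 469.12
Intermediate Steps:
q(l, U) = 30 + l (q(l, U) = 6*5 + l = 30 + l)
W(D, H) = H*√(-5 + D) (W(D, H) = √(-5 + D)*H = H*√(-5 + D))
M(y) = √(25 + y) (M(y) = 1*√(-5 + (30 + y)) = 1*√(25 + y) = √(25 + y))
31*15 + M((4 - 2)*(0 - 4)) = 31*15 + √(25 + (4 - 2)*(0 - 4)) = 465 + √(25 + 2*(-4)) = 465 + √(25 - 8) = 465 + √17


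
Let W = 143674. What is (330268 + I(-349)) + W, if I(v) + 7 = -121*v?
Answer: 516164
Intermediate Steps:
I(v) = -7 - 121*v
(330268 + I(-349)) + W = (330268 + (-7 - 121*(-349))) + 143674 = (330268 + (-7 + 42229)) + 143674 = (330268 + 42222) + 143674 = 372490 + 143674 = 516164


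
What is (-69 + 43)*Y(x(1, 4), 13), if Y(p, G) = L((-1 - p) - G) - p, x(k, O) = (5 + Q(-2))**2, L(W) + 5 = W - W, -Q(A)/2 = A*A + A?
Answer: 156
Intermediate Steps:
Q(A) = -2*A - 2*A**2 (Q(A) = -2*(A*A + A) = -2*(A**2 + A) = -2*(A + A**2) = -2*A - 2*A**2)
L(W) = -5 (L(W) = -5 + (W - W) = -5 + 0 = -5)
x(k, O) = 1 (x(k, O) = (5 - 2*(-2)*(1 - 2))**2 = (5 - 2*(-2)*(-1))**2 = (5 - 4)**2 = 1**2 = 1)
Y(p, G) = -5 - p
(-69 + 43)*Y(x(1, 4), 13) = (-69 + 43)*(-5 - 1*1) = -26*(-5 - 1) = -26*(-6) = 156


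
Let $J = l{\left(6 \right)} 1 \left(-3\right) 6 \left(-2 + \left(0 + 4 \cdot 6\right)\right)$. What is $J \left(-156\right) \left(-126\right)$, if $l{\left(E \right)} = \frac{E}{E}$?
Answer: $-7783776$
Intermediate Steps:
$l{\left(E \right)} = 1$
$J = -396$ ($J = 1 \cdot 1 \left(-3\right) 6 \left(-2 + \left(0 + 4 \cdot 6\right)\right) = 1 \left(-3\right) 6 \left(-2 + \left(0 + 24\right)\right) = \left(-3\right) 6 \left(-2 + 24\right) = \left(-18\right) 22 = -396$)
$J \left(-156\right) \left(-126\right) = \left(-396\right) \left(-156\right) \left(-126\right) = 61776 \left(-126\right) = -7783776$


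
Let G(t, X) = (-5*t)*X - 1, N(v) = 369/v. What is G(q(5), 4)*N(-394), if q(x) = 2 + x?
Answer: 52029/394 ≈ 132.05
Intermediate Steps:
G(t, X) = -1 - 5*X*t (G(t, X) = -5*X*t - 1 = -1 - 5*X*t)
G(q(5), 4)*N(-394) = (-1 - 5*4*(2 + 5))*(369/(-394)) = (-1 - 5*4*7)*(369*(-1/394)) = (-1 - 140)*(-369/394) = -141*(-369/394) = 52029/394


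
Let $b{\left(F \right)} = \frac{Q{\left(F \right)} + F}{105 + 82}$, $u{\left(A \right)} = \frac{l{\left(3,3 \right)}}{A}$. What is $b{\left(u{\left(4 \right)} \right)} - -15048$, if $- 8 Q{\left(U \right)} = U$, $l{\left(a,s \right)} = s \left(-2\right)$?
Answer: $\frac{45023595}{2992} \approx 15048.0$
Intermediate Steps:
$l{\left(a,s \right)} = - 2 s$
$u{\left(A \right)} = - \frac{6}{A}$ ($u{\left(A \right)} = \frac{\left(-2\right) 3}{A} = - \frac{6}{A}$)
$Q{\left(U \right)} = - \frac{U}{8}$
$b{\left(F \right)} = \frac{7 F}{1496}$ ($b{\left(F \right)} = \frac{- \frac{F}{8} + F}{105 + 82} = \frac{\frac{7}{8} F}{187} = \frac{7 F}{8} \cdot \frac{1}{187} = \frac{7 F}{1496}$)
$b{\left(u{\left(4 \right)} \right)} - -15048 = \frac{7 \left(- \frac{6}{4}\right)}{1496} - -15048 = \frac{7 \left(\left(-6\right) \frac{1}{4}\right)}{1496} + 15048 = \frac{7}{1496} \left(- \frac{3}{2}\right) + 15048 = - \frac{21}{2992} + 15048 = \frac{45023595}{2992}$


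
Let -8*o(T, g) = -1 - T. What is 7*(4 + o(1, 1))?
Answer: 119/4 ≈ 29.750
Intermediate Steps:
o(T, g) = 1/8 + T/8 (o(T, g) = -(-1 - T)/8 = 1/8 + T/8)
7*(4 + o(1, 1)) = 7*(4 + (1/8 + (1/8)*1)) = 7*(4 + (1/8 + 1/8)) = 7*(4 + 1/4) = 7*(17/4) = 119/4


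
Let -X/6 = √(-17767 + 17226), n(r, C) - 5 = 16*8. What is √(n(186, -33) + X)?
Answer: √(133 - 6*I*√541) ≈ 12.763 - 5.4673*I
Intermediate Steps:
n(r, C) = 133 (n(r, C) = 5 + 16*8 = 5 + 128 = 133)
X = -6*I*√541 (X = -6*√(-17767 + 17226) = -6*I*√541 ≈ -139.56*I)
√(n(186, -33) + X) = √(133 - 6*I*√541)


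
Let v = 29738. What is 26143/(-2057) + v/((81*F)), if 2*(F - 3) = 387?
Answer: -709867987/65480481 ≈ -10.841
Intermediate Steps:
F = 393/2 (F = 3 + (½)*387 = 3 + 387/2 = 393/2 ≈ 196.50)
26143/(-2057) + v/((81*F)) = 26143/(-2057) + 29738/((81*(393/2))) = 26143*(-1/2057) + 29738/(31833/2) = -26143/2057 + 29738*(2/31833) = -26143/2057 + 59476/31833 = -709867987/65480481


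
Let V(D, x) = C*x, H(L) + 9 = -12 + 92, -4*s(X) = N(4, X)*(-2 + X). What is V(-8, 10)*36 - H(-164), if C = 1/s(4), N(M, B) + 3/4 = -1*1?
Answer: 2383/7 ≈ 340.43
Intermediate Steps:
N(M, B) = -7/4 (N(M, B) = -3/4 - 1*1 = -3/4 - 1 = -7/4)
s(X) = -7/8 + 7*X/16 (s(X) = -(-7)*(-2 + X)/16 = -(7/2 - 7*X/4)/4 = -7/8 + 7*X/16)
H(L) = 71 (H(L) = -9 + (-12 + 92) = -9 + 80 = 71)
C = 8/7 (C = 1/(-7/8 + (7/16)*4) = 1/(-7/8 + 7/4) = 1/(7/8) = 8/7 ≈ 1.1429)
V(D, x) = 8*x/7
V(-8, 10)*36 - H(-164) = ((8/7)*10)*36 - 1*71 = (80/7)*36 - 71 = 2880/7 - 71 = 2383/7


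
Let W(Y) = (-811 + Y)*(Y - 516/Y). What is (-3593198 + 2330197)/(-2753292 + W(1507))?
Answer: 1903342507/2568920076 ≈ 0.74091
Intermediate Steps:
(-3593198 + 2330197)/(-2753292 + W(1507)) = (-3593198 + 2330197)/(-2753292 + (-516 + 1507**2 - 811*1507 + 418476/1507)) = -1263001/(-2753292 + (-516 + 2271049 - 1222177 + 418476*(1/1507))) = -1263001/(-2753292 + (-516 + 2271049 - 1222177 + 418476/1507)) = -1263001/(-2753292 + 1580290968/1507) = -1263001/(-2568920076/1507) = -1263001*(-1507/2568920076) = 1903342507/2568920076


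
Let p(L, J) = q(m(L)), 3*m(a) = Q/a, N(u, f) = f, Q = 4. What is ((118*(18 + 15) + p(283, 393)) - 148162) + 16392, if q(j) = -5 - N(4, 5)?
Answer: -127886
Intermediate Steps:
m(a) = 4/(3*a) (m(a) = (4/a)/3 = 4/(3*a))
q(j) = -10 (q(j) = -5 - 1*5 = -5 - 5 = -10)
p(L, J) = -10
((118*(18 + 15) + p(283, 393)) - 148162) + 16392 = ((118*(18 + 15) - 10) - 148162) + 16392 = ((118*33 - 10) - 148162) + 16392 = ((3894 - 10) - 148162) + 16392 = (3884 - 148162) + 16392 = -144278 + 16392 = -127886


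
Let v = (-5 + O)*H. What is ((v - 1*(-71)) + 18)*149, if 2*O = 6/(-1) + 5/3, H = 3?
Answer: 20115/2 ≈ 10058.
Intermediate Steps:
O = -13/6 (O = (6/(-1) + 5/3)/2 = (6*(-1) + 5*(1/3))/2 = (-6 + 5/3)/2 = (1/2)*(-13/3) = -13/6 ≈ -2.1667)
v = -43/2 (v = (-5 - 13/6)*3 = -43/6*3 = -43/2 ≈ -21.500)
((v - 1*(-71)) + 18)*149 = ((-43/2 - 1*(-71)) + 18)*149 = ((-43/2 + 71) + 18)*149 = (99/2 + 18)*149 = (135/2)*149 = 20115/2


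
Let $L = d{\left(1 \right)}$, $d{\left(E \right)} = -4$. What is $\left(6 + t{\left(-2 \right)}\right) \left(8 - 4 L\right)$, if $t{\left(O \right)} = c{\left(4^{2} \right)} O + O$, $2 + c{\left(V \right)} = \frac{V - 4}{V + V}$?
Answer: $174$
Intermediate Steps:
$L = -4$
$c{\left(V \right)} = -2 + \frac{-4 + V}{2 V}$ ($c{\left(V \right)} = -2 + \frac{V - 4}{V + V} = -2 + \frac{-4 + V}{2 V}$)
$t{\left(O \right)} = - \frac{5 O}{8}$ ($t{\left(O \right)} = \left(- \frac{3}{2} - \frac{2}{4^{2}}\right) O + O = \left(- \frac{3}{2} - \frac{2}{16}\right) O + O = \left(- \frac{3}{2} - \frac{1}{8}\right) O + O = - \frac{13 O}{8} + O = - \frac{5 O}{8}$)
$\left(6 + t{\left(-2 \right)}\right) \left(8 - 4 L\right) = \left(6 - - \frac{5}{4}\right) \left(8 - -16\right) = \left(6 + \frac{5}{4}\right) \left(8 + 16\right) = \frac{29}{4} \cdot 24 = 174$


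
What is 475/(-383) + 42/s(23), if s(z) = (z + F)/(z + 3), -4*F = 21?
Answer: 1639219/27193 ≈ 60.281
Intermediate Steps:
F = -21/4 (F = -¼*21 = -21/4 ≈ -5.2500)
s(z) = (-21/4 + z)/(3 + z) (s(z) = (z - 21/4)/(z + 3) = (-21/4 + z)/(3 + z))
475/(-383) + 42/s(23) = 475/(-383) + 42/(((-21/4 + 23)/(3 + 23))) = 475*(-1/383) + 42/(((71/4)/26)) = -475/383 + 42/(((1/26)*(71/4))) = -475/383 + 42/(71/104) = -475/383 + 42*(104/71) = -475/383 + 4368/71 = 1639219/27193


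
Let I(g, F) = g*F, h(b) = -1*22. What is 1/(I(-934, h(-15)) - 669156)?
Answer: -1/648608 ≈ -1.5418e-6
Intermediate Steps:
h(b) = -22
I(g, F) = F*g
1/(I(-934, h(-15)) - 669156) = 1/(-22*(-934) - 669156) = 1/(20548 - 669156) = 1/(-648608) = -1/648608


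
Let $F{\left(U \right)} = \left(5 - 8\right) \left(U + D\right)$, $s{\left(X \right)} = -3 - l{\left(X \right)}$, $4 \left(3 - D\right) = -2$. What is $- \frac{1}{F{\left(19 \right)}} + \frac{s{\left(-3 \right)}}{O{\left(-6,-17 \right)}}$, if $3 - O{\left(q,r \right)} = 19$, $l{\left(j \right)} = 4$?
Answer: $\frac{977}{2160} \approx 0.45231$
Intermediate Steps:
$D = \frac{7}{2}$ ($D = 3 - - \frac{1}{2} = 3 + \frac{1}{2} = \frac{7}{2} \approx 3.5$)
$O{\left(q,r \right)} = -16$ ($O{\left(q,r \right)} = 3 - 19 = -16$)
$s{\left(X \right)} = -7$ ($s{\left(X \right)} = -3 - 4 = -7$)
$F{\left(U \right)} = - \frac{21}{2} - 3 U$ ($F{\left(U \right)} = \left(5 - 8\right) \left(U + \frac{7}{2}\right) = - 3 \left(\frac{7}{2} + U\right) = - \frac{21}{2} - 3 U$)
$- \frac{1}{F{\left(19 \right)}} + \frac{s{\left(-3 \right)}}{O{\left(-6,-17 \right)}} = - \frac{1}{- \frac{21}{2} - 57} - \frac{7}{-16} = - \frac{1}{- \frac{21}{2} - 57} - - \frac{7}{16} = - \frac{1}{- \frac{135}{2}} + \frac{7}{16} = \left(-1\right) \left(- \frac{2}{135}\right) + \frac{7}{16} = \frac{2}{135} + \frac{7}{16} = \frac{977}{2160}$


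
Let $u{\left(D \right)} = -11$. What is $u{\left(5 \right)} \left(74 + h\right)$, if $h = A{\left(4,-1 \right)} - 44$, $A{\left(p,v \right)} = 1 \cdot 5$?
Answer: $-385$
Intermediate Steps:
$A{\left(p,v \right)} = 5$
$h = -39$ ($h = 5 - 44 = -39$)
$u{\left(5 \right)} \left(74 + h\right) = - 11 \left(74 - 39\right) = \left(-11\right) 35 = -385$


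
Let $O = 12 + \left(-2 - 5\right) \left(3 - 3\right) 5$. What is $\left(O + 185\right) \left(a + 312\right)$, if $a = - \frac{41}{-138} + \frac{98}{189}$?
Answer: $\frac{76537849}{1242} \approx 61625.0$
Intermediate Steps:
$O = 12$ ($O = 12 + \left(-7\right) 0 \cdot 5 = 12 + 0 \cdot 5 = 12 + 0 = 12$)
$a = \frac{1013}{1242}$ ($a = \left(-41\right) \left(- \frac{1}{138}\right) + 98 \cdot \frac{1}{189} = \frac{41}{138} + \frac{14}{27} = \frac{1013}{1242} \approx 0.81562$)
$\left(O + 185\right) \left(a + 312\right) = \left(12 + 185\right) \left(\frac{1013}{1242} + 312\right) = 197 \cdot \frac{388517}{1242} = \frac{76537849}{1242}$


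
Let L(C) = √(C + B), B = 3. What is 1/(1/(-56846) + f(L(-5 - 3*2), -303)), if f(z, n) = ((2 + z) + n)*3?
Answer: -2918015404394/2635200627175273 - 19388806296*I*√2/2635200627175273 ≈ -0.0011073 - 1.0405e-5*I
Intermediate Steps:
L(C) = √(3 + C) (L(C) = √(C + 3) = √(3 + C))
f(z, n) = 6 + 3*n + 3*z (f(z, n) = (2 + n + z)*3 = 6 + 3*n + 3*z)
1/(1/(-56846) + f(L(-5 - 3*2), -303)) = 1/(1/(-56846) + (6 + 3*(-303) + 3*√(3 + (-5 - 3*2)))) = 1/(-1/56846 + (6 - 909 + 3*√(3 + (-5 - 6)))) = 1/(-1/56846 + (6 - 909 + 3*√(3 - 11))) = 1/(-1/56846 + (6 - 909 + 3*√(-8))) = 1/(-1/56846 + (6 - 909 + 3*(2*I*√2))) = 1/(-1/56846 + (6 - 909 + 6*I*√2)) = 1/(-1/56846 + (-903 + 6*I*√2)) = 1/(-51331939/56846 + 6*I*√2)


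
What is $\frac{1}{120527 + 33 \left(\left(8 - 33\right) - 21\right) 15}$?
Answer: $\frac{1}{97757} \approx 1.0229 \cdot 10^{-5}$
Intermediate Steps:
$\frac{1}{120527 + 33 \left(\left(8 - 33\right) - 21\right) 15} = \frac{1}{120527 + 33 \left(-25 - 21\right) 15} = \frac{1}{120527 + 33 \left(-46\right) 15} = \frac{1}{120527 - 22770} = \frac{1}{97757}$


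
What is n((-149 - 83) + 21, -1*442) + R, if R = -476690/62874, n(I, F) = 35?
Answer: 861950/31437 ≈ 27.418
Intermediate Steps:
R = -238345/31437 (R = -476690*1/62874 = -238345/31437 ≈ -7.5817)
n((-149 - 83) + 21, -1*442) + R = 35 - 238345/31437 = 861950/31437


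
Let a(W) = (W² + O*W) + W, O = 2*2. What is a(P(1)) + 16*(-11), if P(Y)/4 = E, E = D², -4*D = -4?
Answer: -140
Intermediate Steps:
D = 1 (D = -¼*(-4) = 1)
O = 4
E = 1 (E = 1² = 1)
P(Y) = 4 (P(Y) = 4*1 = 4)
a(W) = W² + 5*W (a(W) = (W² + 4*W) + W = W² + 5*W)
a(P(1)) + 16*(-11) = 4*(5 + 4) + 16*(-11) = 4*9 - 176 = 36 - 176 = -140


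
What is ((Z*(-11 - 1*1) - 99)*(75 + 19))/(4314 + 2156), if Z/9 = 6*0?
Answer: -4653/3235 ≈ -1.4383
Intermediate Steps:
Z = 0 (Z = 9*(6*0) = 9*0 = 0)
((Z*(-11 - 1*1) - 99)*(75 + 19))/(4314 + 2156) = ((0*(-11 - 1*1) - 99)*(75 + 19))/(4314 + 2156) = ((0*(-11 - 1) - 99)*94)/6470 = ((0*(-12) - 99)*94)*(1/6470) = ((0 - 99)*94)*(1/6470) = -99*94*(1/6470) = -9306*1/6470 = -4653/3235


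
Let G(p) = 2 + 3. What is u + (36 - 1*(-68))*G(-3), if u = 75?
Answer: 595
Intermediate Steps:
G(p) = 5
u + (36 - 1*(-68))*G(-3) = 75 + (36 - 1*(-68))*5 = 75 + (36 + 68)*5 = 75 + 104*5 = 75 + 520 = 595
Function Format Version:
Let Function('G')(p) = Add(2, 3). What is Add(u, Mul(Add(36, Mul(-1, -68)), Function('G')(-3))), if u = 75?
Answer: 595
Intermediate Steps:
Function('G')(p) = 5
Add(u, Mul(Add(36, Mul(-1, -68)), Function('G')(-3))) = Add(75, Mul(Add(36, Mul(-1, -68)), 5)) = Add(75, Mul(Add(36, 68), 5)) = Add(75, Mul(104, 5)) = Add(75, 520) = 595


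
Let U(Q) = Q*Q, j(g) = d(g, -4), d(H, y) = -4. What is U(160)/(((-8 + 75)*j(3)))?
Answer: -6400/67 ≈ -95.522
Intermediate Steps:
j(g) = -4
U(Q) = Q**2
U(160)/(((-8 + 75)*j(3))) = 160**2/(((-8 + 75)*(-4))) = 25600/((67*(-4))) = 25600/(-268) = 25600*(-1/268) = -6400/67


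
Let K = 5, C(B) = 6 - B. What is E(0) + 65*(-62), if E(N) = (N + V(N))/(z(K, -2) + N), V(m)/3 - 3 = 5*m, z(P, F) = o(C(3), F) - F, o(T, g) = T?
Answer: -20141/5 ≈ -4028.2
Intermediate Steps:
z(P, F) = 3 - F (z(P, F) = (6 - 1*3) - F = (6 - 3) - F = 3 - F)
V(m) = 9 + 15*m (V(m) = 9 + 3*(5*m) = 9 + 15*m)
E(N) = (9 + 16*N)/(5 + N) (E(N) = (N + (9 + 15*N))/((3 - 1*(-2)) + N) = (9 + 16*N)/((3 + 2) + N) = (9 + 16*N)/(5 + N))
E(0) + 65*(-62) = (9 + 16*0)/(5 + 0) + 65*(-62) = (9 + 0)/5 - 4030 = (⅕)*9 - 4030 = 9/5 - 4030 = -20141/5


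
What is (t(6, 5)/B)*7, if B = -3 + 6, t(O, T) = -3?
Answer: -7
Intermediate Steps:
B = 3
(t(6, 5)/B)*7 = -3/3*7 = -3*⅓*7 = -1*7 = -7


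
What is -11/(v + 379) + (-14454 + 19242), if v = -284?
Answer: 454849/95 ≈ 4787.9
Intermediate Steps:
-11/(v + 379) + (-14454 + 19242) = -11/(-284 + 379) + (-14454 + 19242) = -11/95 + 4788 = 454849/95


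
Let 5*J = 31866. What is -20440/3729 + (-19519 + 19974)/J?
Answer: -1896335/350526 ≈ -5.4100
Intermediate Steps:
J = 31866/5 (J = (⅕)*31866 = 31866/5 ≈ 6373.2)
-20440/3729 + (-19519 + 19974)/J = -20440/3729 + (-19519 + 19974)/(31866/5) = -20440*1/3729 + 455*(5/31866) = -20440/3729 + 2275/31866 = -1896335/350526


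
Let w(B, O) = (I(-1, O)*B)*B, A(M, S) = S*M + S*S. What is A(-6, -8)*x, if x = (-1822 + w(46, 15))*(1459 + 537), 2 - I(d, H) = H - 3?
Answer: -5137672064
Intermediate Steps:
I(d, H) = 5 - H (I(d, H) = 2 - (H - 3) = 2 - (-3 + H) = 2 + (3 - H) = 5 - H)
A(M, S) = S² + M*S (A(M, S) = M*S + S² = S² + M*S)
w(B, O) = B²*(5 - O) (w(B, O) = ((5 - O)*B)*B = (B*(5 - O))*B = B²*(5 - O))
x = -45872072 (x = (-1822 + 46²*(5 - 1*15))*(1459 + 537) = (-1822 + 2116*(5 - 15))*1996 = (-1822 + 2116*(-10))*1996 = (-1822 - 21160)*1996 = -22982*1996 = -45872072)
A(-6, -8)*x = -8*(-6 - 8)*(-45872072) = -8*(-14)*(-45872072) = 112*(-45872072) = -5137672064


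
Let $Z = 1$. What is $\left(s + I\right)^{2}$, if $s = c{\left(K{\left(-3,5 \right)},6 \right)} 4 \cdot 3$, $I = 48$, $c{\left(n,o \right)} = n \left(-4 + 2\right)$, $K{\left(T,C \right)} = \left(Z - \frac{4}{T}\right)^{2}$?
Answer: $\frac{61504}{9} \approx 6833.8$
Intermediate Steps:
$K{\left(T,C \right)} = \left(1 - \frac{4}{T}\right)^{2}$
$c{\left(n,o \right)} = - 2 n$ ($c{\left(n,o \right)} = n \left(-2\right) = - 2 n$)
$s = - \frac{392}{3}$ ($s = - 2 \frac{\left(-4 - 3\right)^{2}}{9} \cdot 4 \cdot 3 = - 2 \frac{\left(-7\right)^{2}}{9} \cdot 4 \cdot 3 = - 2 \cdot \frac{1}{9} \cdot 49 \cdot 4 \cdot 3 = \left(-2\right) \frac{49}{9} \cdot 4 \cdot 3 = \left(- \frac{98}{9}\right) 4 \cdot 3 = \left(- \frac{392}{9}\right) 3 = - \frac{392}{3} \approx -130.67$)
$\left(s + I\right)^{2} = \left(- \frac{392}{3} + 48\right)^{2} = \left(- \frac{248}{3}\right)^{2} = \frac{61504}{9}$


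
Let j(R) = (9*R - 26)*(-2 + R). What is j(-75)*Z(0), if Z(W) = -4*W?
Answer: 0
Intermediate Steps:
j(R) = (-26 + 9*R)*(-2 + R)
j(-75)*Z(0) = (52 - 44*(-75) + 9*(-75)²)*(-4*0) = (52 + 3300 + 9*5625)*0 = (52 + 3300 + 50625)*0 = 53977*0 = 0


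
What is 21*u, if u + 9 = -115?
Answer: -2604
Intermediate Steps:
u = -124 (u = -9 - 115 = -124)
21*u = 21*(-124) = -2604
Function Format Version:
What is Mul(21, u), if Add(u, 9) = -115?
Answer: -2604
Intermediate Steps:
u = -124 (u = Add(-9, -115) = -124)
Mul(21, u) = Mul(21, -124) = -2604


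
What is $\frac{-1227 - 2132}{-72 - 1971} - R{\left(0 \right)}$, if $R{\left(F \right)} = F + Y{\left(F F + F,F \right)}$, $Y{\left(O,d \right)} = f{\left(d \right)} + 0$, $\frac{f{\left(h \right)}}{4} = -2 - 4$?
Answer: $\frac{52391}{2043} \approx 25.644$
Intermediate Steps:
$f{\left(h \right)} = -24$ ($f{\left(h \right)} = 4 \left(-2 - 4\right) = 4 \left(-6\right) = -24$)
$Y{\left(O,d \right)} = -24$ ($Y{\left(O,d \right)} = -24 + 0 = -24$)
$R{\left(F \right)} = -24 + F$ ($R{\left(F \right)} = F - 24 = -24 + F$)
$\frac{-1227 - 2132}{-72 - 1971} - R{\left(0 \right)} = \frac{-1227 - 2132}{-72 - 1971} - \left(-24 + 0\right) = - \frac{3359}{-2043} - -24 = \left(-3359\right) \left(- \frac{1}{2043}\right) + 24 = \frac{3359}{2043} + 24 = \frac{52391}{2043}$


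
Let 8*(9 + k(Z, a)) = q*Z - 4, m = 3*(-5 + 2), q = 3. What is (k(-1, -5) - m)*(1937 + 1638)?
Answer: -25025/8 ≈ -3128.1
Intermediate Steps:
m = -9 (m = 3*(-3) = -9)
k(Z, a) = -19/2 + 3*Z/8 (k(Z, a) = -9 + (3*Z - 4)/8 = -9 + (-4 + 3*Z)/8 = -9 + (-1/2 + 3*Z/8) = -19/2 + 3*Z/8)
(k(-1, -5) - m)*(1937 + 1638) = ((-19/2 + (3/8)*(-1)) - 1*(-9))*(1937 + 1638) = ((-19/2 - 3/8) + 9)*3575 = (-79/8 + 9)*3575 = -7/8*3575 = -25025/8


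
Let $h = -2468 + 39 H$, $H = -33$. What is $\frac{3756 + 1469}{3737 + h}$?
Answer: $- \frac{5225}{18} \approx -290.28$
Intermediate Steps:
$h = -3755$ ($h = -2468 + 39 \left(-33\right) = -2468 - 1287 = -3755$)
$\frac{3756 + 1469}{3737 + h} = \frac{3756 + 1469}{3737 - 3755} = \frac{5225}{-18} = 5225 \left(- \frac{1}{18}\right) = - \frac{5225}{18}$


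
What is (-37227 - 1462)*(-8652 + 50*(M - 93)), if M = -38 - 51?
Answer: 686807128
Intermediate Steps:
M = -89
(-37227 - 1462)*(-8652 + 50*(M - 93)) = (-37227 - 1462)*(-8652 + 50*(-89 - 93)) = -38689*(-8652 + 50*(-182)) = -38689*(-8652 - 9100) = -38689*(-17752) = 686807128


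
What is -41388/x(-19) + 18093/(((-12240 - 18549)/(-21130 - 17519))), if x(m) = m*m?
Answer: 27907163305/1234981 ≈ 22597.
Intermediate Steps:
x(m) = m**2
-41388/x(-19) + 18093/(((-12240 - 18549)/(-21130 - 17519))) = -41388/((-19)**2) + 18093/(((-12240 - 18549)/(-21130 - 17519))) = -41388/361 + 18093/((-30789/(-38649))) = -41388*1/361 + 18093/((-30789*(-1/38649))) = -41388/361 + 18093/(10263/12883) = -41388/361 + 18093*(12883/10263) = -41388/361 + 77697373/3421 = 27907163305/1234981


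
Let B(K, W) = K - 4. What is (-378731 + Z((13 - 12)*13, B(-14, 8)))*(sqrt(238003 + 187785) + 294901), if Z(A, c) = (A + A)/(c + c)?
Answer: -2010390545071/18 - 6817171*sqrt(106447)/9 ≈ -1.1194e+11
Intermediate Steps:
B(K, W) = -4 + K
Z(A, c) = A/c (Z(A, c) = (2*A)/((2*c)) = (2*A)*(1/(2*c)) = A/c)
(-378731 + Z((13 - 12)*13, B(-14, 8)))*(sqrt(238003 + 187785) + 294901) = (-378731 + ((13 - 12)*13)/(-4 - 14))*(sqrt(238003 + 187785) + 294901) = (-378731 + (1*13)/(-18))*(sqrt(425788) + 294901) = (-378731 + 13*(-1/18))*(2*sqrt(106447) + 294901) = (-378731 - 13/18)*(294901 + 2*sqrt(106447)) = -6817171*(294901 + 2*sqrt(106447))/18 = -2010390545071/18 - 6817171*sqrt(106447)/9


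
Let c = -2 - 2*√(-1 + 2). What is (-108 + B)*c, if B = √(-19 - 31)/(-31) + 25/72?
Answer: 7751/18 + 20*I*√2/31 ≈ 430.61 + 0.9124*I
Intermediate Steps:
B = 25/72 - 5*I*√2/31 (B = √(-50)*(-1/31) + 25*(1/72) = (5*I*√2)*(-1/31) + 25/72 = -5*I*√2/31 + 25/72 = 25/72 - 5*I*√2/31 ≈ 0.34722 - 0.2281*I)
c = -4 (c = -2 - 2*√1 = -2 - 2*1 = -2 - 2 = -4)
(-108 + B)*c = (-108 + (25/72 - 5*I*√2/31))*(-4) = (-7751/72 - 5*I*√2/31)*(-4) = 7751/18 + 20*I*√2/31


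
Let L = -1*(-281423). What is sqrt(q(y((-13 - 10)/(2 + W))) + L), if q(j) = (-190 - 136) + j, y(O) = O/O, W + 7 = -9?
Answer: sqrt(281098) ≈ 530.19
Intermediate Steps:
W = -16 (W = -7 - 9 = -16)
y(O) = 1
q(j) = -326 + j
L = 281423
sqrt(q(y((-13 - 10)/(2 + W))) + L) = sqrt((-326 + 1) + 281423) = sqrt(-325 + 281423) = sqrt(281098)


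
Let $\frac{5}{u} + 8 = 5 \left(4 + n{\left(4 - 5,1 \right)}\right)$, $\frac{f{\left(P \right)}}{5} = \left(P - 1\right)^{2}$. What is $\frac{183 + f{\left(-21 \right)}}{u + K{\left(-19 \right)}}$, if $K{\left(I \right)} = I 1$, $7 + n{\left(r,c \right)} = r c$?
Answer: $- \frac{72884}{537} \approx -135.72$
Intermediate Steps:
$n{\left(r,c \right)} = -7 + c r$ ($n{\left(r,c \right)} = -7 + r c = -7 + c r$)
$f{\left(P \right)} = 5 \left(-1 + P\right)^{2}$ ($f{\left(P \right)} = 5 \left(P - 1\right)^{2} = 5 \left(-1 + P\right)^{2}$)
$u = - \frac{5}{28}$ ($u = \frac{5}{-8 + 5 \left(4 - \left(7 - \left(4 - 5\right)\right)\right)} = \frac{5}{-8 + 5 \left(4 + \left(-7 + 1 \left(-1\right)\right)\right)} = \frac{5}{-8 + 5 \left(4 - 8\right)} = \frac{5}{-8 + 5 \left(-4\right)} = \frac{5}{-8 - 20} = \frac{5}{-28} = 5 \left(- \frac{1}{28}\right) = - \frac{5}{28} \approx -0.17857$)
$K{\left(I \right)} = I$
$\frac{183 + f{\left(-21 \right)}}{u + K{\left(-19 \right)}} = \frac{183 + 5 \left(-1 - 21\right)^{2}}{- \frac{5}{28} - 19} = \frac{183 + 5 \left(-22\right)^{2}}{- \frac{537}{28}} = \left(183 + 5 \cdot 484\right) \left(- \frac{28}{537}\right) = \left(183 + 2420\right) \left(- \frac{28}{537}\right) = 2603 \left(- \frac{28}{537}\right) = - \frac{72884}{537}$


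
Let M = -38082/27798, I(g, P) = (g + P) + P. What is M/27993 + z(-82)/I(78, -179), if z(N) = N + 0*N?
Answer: 108499301/370547340 ≈ 0.29281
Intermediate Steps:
I(g, P) = g + 2*P (I(g, P) = (P + g) + P = g + 2*P)
z(N) = N (z(N) = N + 0 = N)
M = -6347/4633 (M = -38082*1/27798 = -6347/4633 ≈ -1.3700)
M/27993 + z(-82)/I(78, -179) = -6347/4633/27993 - 82/(78 + 2*(-179)) = -6347/4633*1/27993 - 82/(78 - 358) = -6347/129691569 - 82/(-280) = -6347/129691569 - 82*(-1/280) = -6347/129691569 + 41/140 = 108499301/370547340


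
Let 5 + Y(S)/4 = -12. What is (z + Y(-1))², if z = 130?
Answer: 3844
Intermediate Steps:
Y(S) = -68 (Y(S) = -20 + 4*(-12) = -20 - 48 = -68)
(z + Y(-1))² = (130 - 68)² = 62² = 3844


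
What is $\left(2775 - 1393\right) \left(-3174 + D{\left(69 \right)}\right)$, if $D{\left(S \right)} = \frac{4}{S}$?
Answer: $- \frac{302660764}{69} \approx -4.3864 \cdot 10^{6}$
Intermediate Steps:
$\left(2775 - 1393\right) \left(-3174 + D{\left(69 \right)}\right) = \left(2775 - 1393\right) \left(-3174 + \frac{4}{69}\right) = 1382 \left(-3174 + 4 \cdot \frac{1}{69}\right) = 1382 \left(-3174 + \frac{4}{69}\right) = 1382 \left(- \frac{219002}{69}\right) = - \frac{302660764}{69}$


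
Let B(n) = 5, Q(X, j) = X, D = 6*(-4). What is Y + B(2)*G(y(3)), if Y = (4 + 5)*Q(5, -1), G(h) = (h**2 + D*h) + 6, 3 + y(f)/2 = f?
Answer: 75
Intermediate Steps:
D = -24
y(f) = -6 + 2*f
G(h) = 6 + h**2 - 24*h (G(h) = (h**2 - 24*h) + 6 = 6 + h**2 - 24*h)
Y = 45 (Y = (4 + 5)*5 = 9*5 = 45)
Y + B(2)*G(y(3)) = 45 + 5*(6 + (-6 + 2*3)**2 - 24*(-6 + 2*3)) = 45 + 5*(6 + (-6 + 6)**2 - 24*(-6 + 6)) = 45 + 5*(6 + 0**2 - 24*0) = 45 + 5*(6 + 0 + 0) = 45 + 5*6 = 45 + 30 = 75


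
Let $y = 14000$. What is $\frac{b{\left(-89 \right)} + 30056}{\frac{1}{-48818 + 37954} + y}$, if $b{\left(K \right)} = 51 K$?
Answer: $\frac{277216688}{152095999} \approx 1.8226$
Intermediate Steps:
$\frac{b{\left(-89 \right)} + 30056}{\frac{1}{-48818 + 37954} + y} = \frac{51 \left(-89\right) + 30056}{\frac{1}{-48818 + 37954} + 14000} = \frac{-4539 + 30056}{\frac{1}{-10864} + 14000} = \frac{25517}{- \frac{1}{10864} + 14000} = \frac{25517}{\frac{152095999}{10864}} = 25517 \cdot \frac{10864}{152095999} = \frac{277216688}{152095999}$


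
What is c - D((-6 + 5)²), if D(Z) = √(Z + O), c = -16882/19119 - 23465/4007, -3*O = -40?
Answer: -516273509/76609833 - √129/3 ≈ -10.525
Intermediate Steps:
O = 40/3 (O = -⅓*(-40) = 40/3 ≈ 13.333)
c = -516273509/76609833 (c = -16882*1/19119 - 23465*1/4007 = -16882/19119 - 23465/4007 = -516273509/76609833 ≈ -6.7390)
D(Z) = √(40/3 + Z) (D(Z) = √(Z + 40/3) = √(40/3 + Z))
c - D((-6 + 5)²) = -516273509/76609833 - √(120 + 9*(-6 + 5)²)/3 = -516273509/76609833 - √(120 + 9*(-1)²)/3 = -516273509/76609833 - √(120 + 9*1)/3 = -516273509/76609833 - √(120 + 9)/3 = -516273509/76609833 - √129/3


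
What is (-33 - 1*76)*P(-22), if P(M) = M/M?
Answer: -109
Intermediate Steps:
P(M) = 1
(-33 - 1*76)*P(-22) = (-33 - 1*76)*1 = (-33 - 76)*1 = -109*1 = -109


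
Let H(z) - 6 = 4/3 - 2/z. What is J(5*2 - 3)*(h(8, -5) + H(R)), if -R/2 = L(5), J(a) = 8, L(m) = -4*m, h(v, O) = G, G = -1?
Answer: 754/15 ≈ 50.267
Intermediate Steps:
h(v, O) = -1
R = 40 (R = -(-8)*5 = -2*(-20) = 40)
H(z) = 22/3 - 2/z (H(z) = 6 + (4/3 - 2/z) = 22/3 - 2/z)
J(5*2 - 3)*(h(8, -5) + H(R)) = 8*(-1 + (22/3 - 2/40)) = 8*(-1 + (22/3 - 2*1/40)) = 8*(-1 + (22/3 - 1/20)) = 8*(-1 + 437/60) = 8*(377/60) = 754/15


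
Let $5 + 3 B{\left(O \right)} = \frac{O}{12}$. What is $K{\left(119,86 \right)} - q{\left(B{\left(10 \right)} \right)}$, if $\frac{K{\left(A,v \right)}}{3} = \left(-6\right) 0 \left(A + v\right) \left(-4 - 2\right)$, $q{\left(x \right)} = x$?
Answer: $\frac{25}{18} \approx 1.3889$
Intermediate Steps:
$B{\left(O \right)} = - \frac{5}{3} + \frac{O}{36}$ ($B{\left(O \right)} = - \frac{5}{3} + \frac{O \frac{1}{12}}{3} = - \frac{5}{3} + \frac{\frac{1}{12} O}{3} = - \frac{5}{3} + \frac{O}{36}$)
$K{\left(A,v \right)} = 0$ ($K{\left(A,v \right)} = 3 \left(-6\right) 0 \left(A + v\right) \left(-4 - 2\right) = 3 \cdot 0 \left(A + v\right) \left(-6\right) = 3 \cdot 0 \left(- 6 A - 6 v\right) = 3 \cdot 0 = 0$)
$K{\left(119,86 \right)} - q{\left(B{\left(10 \right)} \right)} = 0 - \left(- \frac{5}{3} + \frac{1}{36} \cdot 10\right) = 0 - \left(- \frac{5}{3} + \frac{5}{18}\right) = 0 - - \frac{25}{18} = 0 + \frac{25}{18} = \frac{25}{18}$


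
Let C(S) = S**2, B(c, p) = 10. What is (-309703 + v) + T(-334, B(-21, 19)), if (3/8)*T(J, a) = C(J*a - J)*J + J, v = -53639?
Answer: -24145380890/3 ≈ -8.0485e+9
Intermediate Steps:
T(J, a) = 8*J/3 + 8*J*(-J + J*a)**2/3 (T(J, a) = 8*((J*a - J)**2*J + J)/3 = 8*((-J + J*a)**2*J + J)/3 = 8*(J*(-J + J*a)**2 + J)/3 = 8*(J + J*(-J + J*a)**2)/3 = 8*J/3 + 8*J*(-J + J*a)**2/3)
(-309703 + v) + T(-334, B(-21, 19)) = (-309703 - 53639) + (8/3)*(-334)*(1 + (-334)**2*(-1 + 10)**2) = -363342 + (8/3)*(-334)*(1 + 111556*9**2) = -363342 + (8/3)*(-334)*(1 + 111556*81) = -363342 + (8/3)*(-334)*(1 + 9036036) = -363342 + (8/3)*(-334)*9036037 = -363342 - 24144290864/3 = -24145380890/3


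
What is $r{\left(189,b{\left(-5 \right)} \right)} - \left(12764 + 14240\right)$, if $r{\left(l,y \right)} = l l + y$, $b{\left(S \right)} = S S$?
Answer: $8742$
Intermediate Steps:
$b{\left(S \right)} = S^{2}$
$r{\left(l,y \right)} = y + l^{2}$ ($r{\left(l,y \right)} = l^{2} + y = y + l^{2}$)
$r{\left(189,b{\left(-5 \right)} \right)} - \left(12764 + 14240\right) = \left(\left(-5\right)^{2} + 189^{2}\right) - \left(12764 + 14240\right) = \left(25 + 35721\right) - 27004 = 35746 - 27004 = 8742$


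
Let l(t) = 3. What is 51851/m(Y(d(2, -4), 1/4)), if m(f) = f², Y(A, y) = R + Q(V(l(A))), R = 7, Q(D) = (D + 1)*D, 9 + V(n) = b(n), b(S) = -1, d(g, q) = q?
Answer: 51851/9409 ≈ 5.5108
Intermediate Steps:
V(n) = -10 (V(n) = -9 - 1 = -10)
Q(D) = D*(1 + D) (Q(D) = (1 + D)*D = D*(1 + D))
Y(A, y) = 97 (Y(A, y) = 7 - 10*(1 - 10) = 7 - 10*(-9) = 7 + 90 = 97)
51851/m(Y(d(2, -4), 1/4)) = 51851/(97²) = 51851/9409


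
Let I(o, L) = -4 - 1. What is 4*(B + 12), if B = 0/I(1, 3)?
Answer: 48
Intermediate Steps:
I(o, L) = -5
B = 0 (B = 0/(-5) = 0*(-⅕) = 0)
4*(B + 12) = 4*(0 + 12) = 4*12 = 48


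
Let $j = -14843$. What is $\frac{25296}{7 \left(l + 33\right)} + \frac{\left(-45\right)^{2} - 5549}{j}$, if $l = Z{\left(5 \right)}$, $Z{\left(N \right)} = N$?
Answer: $\frac{188202956}{1974119} \approx 95.335$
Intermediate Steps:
$l = 5$
$\frac{25296}{7 \left(l + 33\right)} + \frac{\left(-45\right)^{2} - 5549}{j} = \frac{25296}{7 \left(5 + 33\right)} + \frac{\left(-45\right)^{2} - 5549}{-14843} = \frac{25296}{7 \cdot 38} + \left(2025 - 5549\right) \left(- \frac{1}{14843}\right) = \frac{25296}{266} - - \frac{3524}{14843} = 25296 \cdot \frac{1}{266} + \frac{3524}{14843} = \frac{12648}{133} + \frac{3524}{14843} = \frac{188202956}{1974119}$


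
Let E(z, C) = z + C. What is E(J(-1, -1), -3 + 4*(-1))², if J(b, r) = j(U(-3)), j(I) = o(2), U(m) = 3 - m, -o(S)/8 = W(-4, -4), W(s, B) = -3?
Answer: 289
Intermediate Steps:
o(S) = 24 (o(S) = -8*(-3) = 24)
j(I) = 24
J(b, r) = 24
E(z, C) = C + z
E(J(-1, -1), -3 + 4*(-1))² = ((-3 + 4*(-1)) + 24)² = ((-3 - 4) + 24)² = (-7 + 24)² = 17² = 289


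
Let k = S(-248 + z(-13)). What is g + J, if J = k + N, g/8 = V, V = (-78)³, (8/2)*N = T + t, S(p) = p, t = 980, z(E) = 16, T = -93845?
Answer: -15279457/4 ≈ -3.8199e+6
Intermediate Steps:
k = -232 (k = -248 + 16 = -232)
N = -92865/4 (N = (-93845 + 980)/4 = (¼)*(-92865) = -92865/4 ≈ -23216.)
V = -474552
g = -3796416 (g = 8*(-474552) = -3796416)
J = -93793/4 (J = -232 - 92865/4 = -93793/4 ≈ -23448.)
g + J = -3796416 - 93793/4 = -15279457/4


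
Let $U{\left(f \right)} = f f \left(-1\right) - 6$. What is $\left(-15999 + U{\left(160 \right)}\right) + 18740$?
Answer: $-22865$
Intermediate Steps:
$U{\left(f \right)} = -6 - f^{2}$ ($U{\left(f \right)} = f^{2} \left(-1\right) - 6 = - f^{2} - 6 = -6 - f^{2}$)
$\left(-15999 + U{\left(160 \right)}\right) + 18740 = \left(-15999 - 25606\right) + 18740 = -41605 + 18740 = -22865$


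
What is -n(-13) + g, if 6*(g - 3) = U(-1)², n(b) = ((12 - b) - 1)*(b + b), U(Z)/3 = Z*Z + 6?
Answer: 1401/2 ≈ 700.50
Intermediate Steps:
U(Z) = 18 + 3*Z² (U(Z) = 3*(Z*Z + 6) = 3*(Z² + 6) = 3*(6 + Z²) = 18 + 3*Z²)
n(b) = 2*b*(11 - b) (n(b) = (11 - b)*(2*b) = 2*b*(11 - b))
g = 153/2 (g = 3 + (18 + 3*(-1)²)²/6 = 3 + (18 + 3*1)²/6 = 3 + (18 + 3)²/6 = 3 + (⅙)*21² = 3 + (⅙)*441 = 3 + 147/2 = 153/2 ≈ 76.500)
-n(-13) + g = -2*(-13)*(11 - 1*(-13)) + 153/2 = -2*(-13)*(11 + 13) + 153/2 = -2*(-13)*24 + 153/2 = -1*(-624) + 153/2 = 624 + 153/2 = 1401/2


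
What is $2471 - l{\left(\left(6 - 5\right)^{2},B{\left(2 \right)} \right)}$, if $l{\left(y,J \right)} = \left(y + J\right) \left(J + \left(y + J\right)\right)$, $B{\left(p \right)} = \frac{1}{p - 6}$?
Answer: $\frac{19765}{8} \approx 2470.6$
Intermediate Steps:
$B{\left(p \right)} = \frac{1}{-6 + p}$
$l{\left(y,J \right)} = \left(J + y\right) \left(y + 2 J\right)$ ($l{\left(y,J \right)} = \left(J + y\right) \left(J + \left(J + y\right)\right) = \left(J + y\right) \left(y + 2 J\right)$)
$2471 - l{\left(\left(6 - 5\right)^{2},B{\left(2 \right)} \right)} = 2471 - \left(\left(\left(6 - 5\right)^{2}\right)^{2} + 2 \left(\frac{1}{-6 + 2}\right)^{2} + \frac{3 \left(6 - 5\right)^{2}}{-6 + 2}\right) = 2471 - \left(\left(1^{2}\right)^{2} + 2 \left(\frac{1}{-4}\right)^{2} + \frac{3 \cdot 1^{2}}{-4}\right) = 2471 - \left(1^{2} + 2 \left(- \frac{1}{4}\right)^{2} + 3 \left(- \frac{1}{4}\right) 1\right) = 2471 - \left(1 + 2 \cdot \frac{1}{16} - \frac{3}{4}\right) = 2471 - \left(1 + \frac{1}{8} - \frac{3}{4}\right) = 2471 - \frac{3}{8} = \frac{19765}{8}$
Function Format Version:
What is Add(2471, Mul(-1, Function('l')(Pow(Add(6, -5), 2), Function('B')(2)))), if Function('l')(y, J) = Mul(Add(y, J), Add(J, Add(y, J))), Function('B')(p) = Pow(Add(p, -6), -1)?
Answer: Rational(19765, 8) ≈ 2470.6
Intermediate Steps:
Function('B')(p) = Pow(Add(-6, p), -1)
Function('l')(y, J) = Mul(Add(J, y), Add(y, Mul(2, J))) (Function('l')(y, J) = Mul(Add(J, y), Add(J, Add(J, y))) = Mul(Add(J, y), Add(y, Mul(2, J))))
Add(2471, Mul(-1, Function('l')(Pow(Add(6, -5), 2), Function('B')(2)))) = Add(2471, Mul(-1, Add(Pow(Pow(Add(6, -5), 2), 2), Mul(2, Pow(Pow(Add(-6, 2), -1), 2)), Mul(3, Pow(Add(-6, 2), -1), Pow(Add(6, -5), 2))))) = Add(2471, Mul(-1, Add(Pow(Pow(1, 2), 2), Mul(2, Pow(Pow(-4, -1), 2)), Mul(3, Pow(-4, -1), Pow(1, 2))))) = Add(2471, Mul(-1, Add(Pow(1, 2), Mul(2, Pow(Rational(-1, 4), 2)), Mul(3, Rational(-1, 4), 1)))) = Add(2471, Mul(-1, Add(1, Mul(2, Rational(1, 16)), Rational(-3, 4)))) = Add(2471, Mul(-1, Add(1, Rational(1, 8), Rational(-3, 4)))) = Add(2471, Mul(-1, Rational(3, 8))) = Add(2471, Rational(-3, 8)) = Rational(19765, 8)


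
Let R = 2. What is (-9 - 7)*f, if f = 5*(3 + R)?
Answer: -400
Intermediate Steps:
f = 25 (f = 5*(3 + 2) = 5*5 = 25)
(-9 - 7)*f = (-9 - 7)*25 = -16*25 = -400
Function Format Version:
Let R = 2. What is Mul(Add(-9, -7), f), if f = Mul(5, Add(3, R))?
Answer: -400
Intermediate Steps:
f = 25 (f = Mul(5, Add(3, 2)) = Mul(5, 5) = 25)
Mul(Add(-9, -7), f) = Mul(Add(-9, -7), 25) = Mul(-16, 25) = -400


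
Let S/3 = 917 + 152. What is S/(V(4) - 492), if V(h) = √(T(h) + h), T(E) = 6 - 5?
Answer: -1577844/242059 - 3207*√5/242059 ≈ -6.5480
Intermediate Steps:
T(E) = 1
V(h) = √(1 + h)
S = 3207 (S = 3*(917 + 152) = 3*1069 = 3207)
S/(V(4) - 492) = 3207/(√(1 + 4) - 492) = 3207/(√5 - 492) = 3207/(-492 + √5)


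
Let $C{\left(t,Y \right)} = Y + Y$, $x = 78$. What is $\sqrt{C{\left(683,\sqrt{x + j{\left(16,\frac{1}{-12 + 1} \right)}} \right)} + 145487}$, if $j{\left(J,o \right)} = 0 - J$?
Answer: $\sqrt{145487 + 2 \sqrt{62}} \approx 381.45$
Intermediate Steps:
$j{\left(J,o \right)} = - J$
$C{\left(t,Y \right)} = 2 Y$
$\sqrt{C{\left(683,\sqrt{x + j{\left(16,\frac{1}{-12 + 1} \right)}} \right)} + 145487} = \sqrt{2 \sqrt{78 - 16} + 145487} = \sqrt{2 \sqrt{62} + 145487} = \sqrt{145487 + 2 \sqrt{62}}$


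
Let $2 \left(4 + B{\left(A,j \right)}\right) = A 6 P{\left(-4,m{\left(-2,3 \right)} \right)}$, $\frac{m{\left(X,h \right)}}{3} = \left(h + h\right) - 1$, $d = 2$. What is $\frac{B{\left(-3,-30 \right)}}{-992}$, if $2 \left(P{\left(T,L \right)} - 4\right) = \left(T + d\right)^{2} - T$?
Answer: $\frac{19}{248} \approx 0.076613$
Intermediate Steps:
$m{\left(X,h \right)} = -3 + 6 h$ ($m{\left(X,h \right)} = 3 \left(\left(h + h\right) - 1\right) = 3 \left(2 h - 1\right) = 3 \left(-1 + 2 h\right) = -3 + 6 h$)
$P{\left(T,L \right)} = 4 + \frac{\left(2 + T\right)^{2}}{2} - \frac{T}{2}$ ($P{\left(T,L \right)} = 4 + \frac{\left(T + 2\right)^{2} - T}{2} = 4 + \frac{\left(2 + T\right)^{2} - T}{2} = 4 - \left(\frac{T}{2} - \frac{\left(2 + T\right)^{2}}{2}\right) = 4 + \frac{\left(2 + T\right)^{2}}{2} - \frac{T}{2}$)
$B{\left(A,j \right)} = -4 + 24 A$ ($B{\left(A,j \right)} = -4 + \frac{A 6 \left(4 + \frac{\left(2 - 4\right)^{2}}{2} - -2\right)}{2} = -4 + \frac{6 A \left(4 + \frac{\left(-2\right)^{2}}{2} + 2\right)}{2} = -4 + \frac{6 A \left(4 + \frac{1}{2} \cdot 4 + 2\right)}{2} = -4 + \frac{6 A \left(4 + 2 + 2\right)}{2} = -4 + \frac{6 A 8}{2} = -4 + \frac{48 A}{2} = -4 + 24 A$)
$\frac{B{\left(-3,-30 \right)}}{-992} = \frac{-4 + 24 \left(-3\right)}{-992} = \left(-4 - 72\right) \left(- \frac{1}{992}\right) = \left(-76\right) \left(- \frac{1}{992}\right) = \frac{19}{248}$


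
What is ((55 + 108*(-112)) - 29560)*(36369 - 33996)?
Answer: -98719173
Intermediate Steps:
((55 + 108*(-112)) - 29560)*(36369 - 33996) = ((55 - 12096) - 29560)*2373 = (-12041 - 29560)*2373 = -41601*2373 = -98719173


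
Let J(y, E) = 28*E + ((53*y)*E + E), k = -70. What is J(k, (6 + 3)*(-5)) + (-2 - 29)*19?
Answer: 165056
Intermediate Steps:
J(y, E) = 29*E + 53*E*y (J(y, E) = 28*E + (53*E*y + E) = 28*E + (E + 53*E*y) = 29*E + 53*E*y)
J(k, (6 + 3)*(-5)) + (-2 - 29)*19 = ((6 + 3)*(-5))*(29 + 53*(-70)) + (-2 - 29)*19 = (9*(-5))*(29 - 3710) - 31*19 = -45*(-3681) - 589 = 165645 - 589 = 165056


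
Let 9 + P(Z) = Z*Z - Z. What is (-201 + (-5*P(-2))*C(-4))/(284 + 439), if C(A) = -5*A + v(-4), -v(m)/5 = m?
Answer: 133/241 ≈ 0.55187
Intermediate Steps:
P(Z) = -9 + Z² - Z (P(Z) = -9 + (Z*Z - Z) = -9 + (Z² - Z) = -9 + Z² - Z)
v(m) = -5*m
C(A) = 20 - 5*A (C(A) = -5*A - 5*(-4) = -5*A + 20 = 20 - 5*A)
(-201 + (-5*P(-2))*C(-4))/(284 + 439) = (-201 + (-5*(-9 + (-2)² - 1*(-2)))*(20 - 5*(-4)))/(284 + 439) = (-201 + (-5*(-9 + 4 + 2))*(20 + 20))/723 = (-201 - 5*(-3)*40)*(1/723) = (-201 + 15*40)*(1/723) = (-201 + 600)*(1/723) = 399*(1/723) = 133/241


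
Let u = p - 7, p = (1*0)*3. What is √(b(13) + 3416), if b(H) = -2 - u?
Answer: √3421 ≈ 58.489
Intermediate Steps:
p = 0 (p = 0*3 = 0)
u = -7 (u = 0 - 7 = -7)
b(H) = 5 (b(H) = -2 - 1*(-7) = -2 + 7 = 5)
√(b(13) + 3416) = √(5 + 3416) = √3421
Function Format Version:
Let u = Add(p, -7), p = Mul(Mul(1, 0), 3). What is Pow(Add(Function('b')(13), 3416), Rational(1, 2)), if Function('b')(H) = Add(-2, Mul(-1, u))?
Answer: Pow(3421, Rational(1, 2)) ≈ 58.489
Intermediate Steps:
p = 0 (p = Mul(0, 3) = 0)
u = -7 (u = Add(0, -7) = -7)
Function('b')(H) = 5 (Function('b')(H) = Add(-2, Mul(-1, -7)) = Add(-2, 7) = 5)
Pow(Add(Function('b')(13), 3416), Rational(1, 2)) = Pow(Add(5, 3416), Rational(1, 2)) = Pow(3421, Rational(1, 2))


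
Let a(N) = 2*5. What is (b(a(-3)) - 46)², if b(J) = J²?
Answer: 2916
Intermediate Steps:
a(N) = 10
(b(a(-3)) - 46)² = (10² - 46)² = (100 - 46)² = 54² = 2916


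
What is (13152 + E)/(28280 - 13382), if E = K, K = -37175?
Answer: -24023/14898 ≈ -1.6125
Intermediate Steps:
E = -37175
(13152 + E)/(28280 - 13382) = (13152 - 37175)/(28280 - 13382) = -24023/14898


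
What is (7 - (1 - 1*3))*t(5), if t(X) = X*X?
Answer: 225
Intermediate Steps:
t(X) = X**2
(7 - (1 - 1*3))*t(5) = (7 - (1 - 1*3))*5**2 = (7 - (1 - 3))*25 = (7 - 1*(-2))*25 = (7 + 2)*25 = 9*25 = 225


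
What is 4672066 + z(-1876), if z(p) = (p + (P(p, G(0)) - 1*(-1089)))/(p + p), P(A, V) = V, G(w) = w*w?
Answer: 17529592419/3752 ≈ 4.6721e+6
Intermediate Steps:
G(w) = w²
z(p) = (1089 + p)/(2*p) (z(p) = (p + (0² - 1*(-1089)))/(p + p) = (p + (0 + 1089))/((2*p)) = (p + 1089)*(1/(2*p)) = (1089 + p)*(1/(2*p)) = (1089 + p)/(2*p))
4672066 + z(-1876) = 4672066 + (½)*(1089 - 1876)/(-1876) = 4672066 + (½)*(-1/1876)*(-787) = 4672066 + 787/3752 = 17529592419/3752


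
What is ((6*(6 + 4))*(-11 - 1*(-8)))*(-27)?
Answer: 4860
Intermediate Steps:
((6*(6 + 4))*(-11 - 1*(-8)))*(-27) = ((6*10)*(-11 + 8))*(-27) = (60*(-3))*(-27) = -180*(-27) = 4860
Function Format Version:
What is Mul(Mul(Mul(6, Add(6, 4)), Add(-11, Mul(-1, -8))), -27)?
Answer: 4860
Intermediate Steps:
Mul(Mul(Mul(6, Add(6, 4)), Add(-11, Mul(-1, -8))), -27) = Mul(Mul(Mul(6, 10), Add(-11, 8)), -27) = Mul(Mul(60, -3), -27) = Mul(-180, -27) = 4860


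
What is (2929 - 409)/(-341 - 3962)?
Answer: -2520/4303 ≈ -0.58564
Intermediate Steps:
(2929 - 409)/(-341 - 3962) = 2520/(-4303) = 2520*(-1/4303) = -2520/4303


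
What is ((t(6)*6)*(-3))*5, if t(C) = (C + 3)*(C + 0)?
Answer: -4860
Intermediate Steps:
t(C) = C*(3 + C) (t(C) = (3 + C)*C = C*(3 + C))
((t(6)*6)*(-3))*5 = (((6*(3 + 6))*6)*(-3))*5 = (((6*9)*6)*(-3))*5 = ((54*6)*(-3))*5 = (324*(-3))*5 = -972*5 = -4860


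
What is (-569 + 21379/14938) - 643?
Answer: -18083477/14938 ≈ -1210.6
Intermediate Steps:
(-569 + 21379/14938) - 643 = -8478343/14938 - 643 = -18083477/14938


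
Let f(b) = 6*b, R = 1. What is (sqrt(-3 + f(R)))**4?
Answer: 9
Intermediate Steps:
(sqrt(-3 + f(R)))**4 = (sqrt(-3 + 6*1))**4 = (sqrt(-3 + 6))**4 = (sqrt(3))**4 = 9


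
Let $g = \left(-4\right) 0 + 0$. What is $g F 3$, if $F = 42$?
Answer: $0$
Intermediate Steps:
$g = 0$ ($g = 0 + 0 = 0$)
$g F 3 = 0 \cdot 42 \cdot 3 = 0 \cdot 3 = 0$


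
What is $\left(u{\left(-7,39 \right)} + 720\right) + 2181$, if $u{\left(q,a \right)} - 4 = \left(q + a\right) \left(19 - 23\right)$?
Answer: $2777$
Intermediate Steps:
$u{\left(q,a \right)} = 4 - 4 a - 4 q$ ($u{\left(q,a \right)} = 4 + \left(q + a\right) \left(19 - 23\right) = 4 + \left(a + q\right) \left(-4\right) = 4 - \left(4 a + 4 q\right) = 4 - 4 a - 4 q$)
$\left(u{\left(-7,39 \right)} + 720\right) + 2181 = \left(\left(4 - 156 - -28\right) + 720\right) + 2181 = \left(\left(4 - 156 + 28\right) + 720\right) + 2181 = \left(-124 + 720\right) + 2181 = 596 + 2181 = 2777$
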